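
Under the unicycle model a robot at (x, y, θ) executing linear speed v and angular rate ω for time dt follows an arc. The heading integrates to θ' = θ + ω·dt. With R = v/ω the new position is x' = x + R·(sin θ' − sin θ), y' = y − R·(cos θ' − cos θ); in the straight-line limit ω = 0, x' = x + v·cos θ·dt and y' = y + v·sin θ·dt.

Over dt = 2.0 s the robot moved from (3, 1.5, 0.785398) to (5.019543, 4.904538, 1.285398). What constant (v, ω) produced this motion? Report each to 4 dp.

Δθ = 1.285398 − 0.785398 = 0.500000
ω = Δθ/dt = 0.500000/2.0 = 0.2500
R = −Δy/(cos θ' − cos θ) = 8.0000
v = R·ω = 8.0000·0.2500 = 2.0000

v = 2.0000, ω = 0.2500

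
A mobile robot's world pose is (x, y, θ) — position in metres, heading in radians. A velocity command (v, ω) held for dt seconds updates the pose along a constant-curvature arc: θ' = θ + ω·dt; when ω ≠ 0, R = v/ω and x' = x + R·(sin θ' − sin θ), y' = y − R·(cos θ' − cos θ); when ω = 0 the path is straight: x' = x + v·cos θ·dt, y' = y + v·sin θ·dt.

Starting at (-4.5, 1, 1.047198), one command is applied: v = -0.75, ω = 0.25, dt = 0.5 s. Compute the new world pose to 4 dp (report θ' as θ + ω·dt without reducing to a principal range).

(-4.6667, 0.6644, 1.1722)

θ' = 1.0472 + 0.25·0.5 = 1.1722
R = v/ω = -0.75/0.25 = -3.0000
x' = -4.5 + -3.0000·(sin 1.1722 − sin 1.0472) = -4.6667
y' = 1 − -3.0000·(cos 1.1722 − cos 1.0472) = 0.6644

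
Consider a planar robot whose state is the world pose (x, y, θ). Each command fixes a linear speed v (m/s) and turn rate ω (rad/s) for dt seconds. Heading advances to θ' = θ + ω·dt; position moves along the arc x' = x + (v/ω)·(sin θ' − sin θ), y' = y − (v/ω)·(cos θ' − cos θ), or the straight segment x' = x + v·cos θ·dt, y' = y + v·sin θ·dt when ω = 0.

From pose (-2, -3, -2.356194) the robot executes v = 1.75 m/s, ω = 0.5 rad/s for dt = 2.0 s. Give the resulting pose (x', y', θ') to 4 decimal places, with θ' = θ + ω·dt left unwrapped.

(-2.9448, -6.2202, -1.3562)

θ' = -2.3562 + 0.5·2.0 = -1.3562
R = v/ω = 1.75/0.5 = 3.5000
x' = -2 + 3.5000·(sin -1.3562 − sin -2.3562) = -2.9448
y' = -3 − 3.5000·(cos -1.3562 − cos -2.3562) = -6.2202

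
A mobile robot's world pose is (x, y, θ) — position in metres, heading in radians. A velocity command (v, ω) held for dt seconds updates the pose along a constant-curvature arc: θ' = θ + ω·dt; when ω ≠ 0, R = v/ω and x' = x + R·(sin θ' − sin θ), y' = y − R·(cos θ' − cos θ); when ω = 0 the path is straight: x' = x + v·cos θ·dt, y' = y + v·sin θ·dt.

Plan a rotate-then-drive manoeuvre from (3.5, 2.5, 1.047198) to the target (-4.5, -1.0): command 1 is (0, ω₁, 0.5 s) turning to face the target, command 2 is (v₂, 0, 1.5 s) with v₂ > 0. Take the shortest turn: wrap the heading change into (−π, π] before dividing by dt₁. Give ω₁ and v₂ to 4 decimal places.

ω₁ = 5.0136, v₂ = 5.8214

heading to target = atan2(-1−2.5, -4.5−3.5) = -2.7292
Δθ = wrap(-2.7292 − 1.0472) = 2.5068; ω₁ = Δθ/dt₁ = 5.0136
distance = √((-4.5−3.5)² + (-1−2.5)²) = 8.7321; v₂ = distance/dt₂ = 5.8214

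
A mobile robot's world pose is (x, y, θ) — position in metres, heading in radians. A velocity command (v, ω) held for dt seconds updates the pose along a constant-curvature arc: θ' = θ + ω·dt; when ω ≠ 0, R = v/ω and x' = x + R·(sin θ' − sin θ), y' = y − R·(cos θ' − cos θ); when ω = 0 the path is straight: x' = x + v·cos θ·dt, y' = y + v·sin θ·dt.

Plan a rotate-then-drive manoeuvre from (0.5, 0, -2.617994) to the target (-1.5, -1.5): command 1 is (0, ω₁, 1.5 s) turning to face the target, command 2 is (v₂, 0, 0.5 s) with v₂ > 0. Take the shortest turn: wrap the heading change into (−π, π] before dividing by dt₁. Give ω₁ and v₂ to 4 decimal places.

heading to target = atan2(-1.5−0, -1.5−0.5) = -2.4981
Δθ = wrap(-2.4981 − -2.6180) = 0.1199; ω₁ = Δθ/dt₁ = 0.0799
distance = √((-1.5−0.5)² + (-1.5−0)²) = 2.5000; v₂ = distance/dt₂ = 5.0000

ω₁ = 0.0799, v₂ = 5.0000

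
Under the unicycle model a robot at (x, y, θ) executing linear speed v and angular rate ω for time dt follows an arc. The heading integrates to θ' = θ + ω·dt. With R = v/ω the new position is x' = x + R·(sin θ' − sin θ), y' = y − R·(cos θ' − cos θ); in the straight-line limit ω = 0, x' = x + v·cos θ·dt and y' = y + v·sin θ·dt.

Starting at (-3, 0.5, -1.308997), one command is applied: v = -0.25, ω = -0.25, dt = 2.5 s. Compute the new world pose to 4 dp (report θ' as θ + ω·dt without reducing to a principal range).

(-2.9688, 1.1141, -1.9340)

θ' = -1.3090 + -0.25·2.5 = -1.9340
R = v/ω = -0.25/-0.25 = 1.0000
x' = -3 + 1.0000·(sin -1.9340 − sin -1.3090) = -2.9688
y' = 0.5 − 1.0000·(cos -1.9340 − cos -1.3090) = 1.1141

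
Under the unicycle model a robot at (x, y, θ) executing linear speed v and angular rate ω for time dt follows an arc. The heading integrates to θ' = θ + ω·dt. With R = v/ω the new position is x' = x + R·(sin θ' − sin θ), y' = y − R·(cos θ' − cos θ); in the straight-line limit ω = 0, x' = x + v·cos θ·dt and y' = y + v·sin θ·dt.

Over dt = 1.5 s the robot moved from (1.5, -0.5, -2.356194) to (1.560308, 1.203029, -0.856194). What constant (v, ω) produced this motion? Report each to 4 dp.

v = -1.2500, ω = 1.0000

Δθ = -0.856194 − -2.356194 = 1.500000
ω = Δθ/dt = 1.500000/1.5 = 1.0000
R = −Δy/(cos θ' − cos θ) = -1.2500
v = R·ω = -1.2500·1.0000 = -1.2500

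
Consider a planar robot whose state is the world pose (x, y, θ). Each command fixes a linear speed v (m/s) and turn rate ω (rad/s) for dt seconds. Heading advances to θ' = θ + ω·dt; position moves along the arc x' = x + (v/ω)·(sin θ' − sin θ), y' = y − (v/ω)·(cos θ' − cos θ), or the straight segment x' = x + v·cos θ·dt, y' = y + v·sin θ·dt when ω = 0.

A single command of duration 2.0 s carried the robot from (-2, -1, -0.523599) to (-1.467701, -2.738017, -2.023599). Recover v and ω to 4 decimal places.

Δθ = -2.023599 − -0.523599 = -1.500000
ω = Δθ/dt = -1.500000/2.0 = -0.7500
R = −Δy/(cos θ' − cos θ) = -1.3333
v = R·ω = -1.3333·-0.7500 = 1.0000

v = 1.0000, ω = -0.7500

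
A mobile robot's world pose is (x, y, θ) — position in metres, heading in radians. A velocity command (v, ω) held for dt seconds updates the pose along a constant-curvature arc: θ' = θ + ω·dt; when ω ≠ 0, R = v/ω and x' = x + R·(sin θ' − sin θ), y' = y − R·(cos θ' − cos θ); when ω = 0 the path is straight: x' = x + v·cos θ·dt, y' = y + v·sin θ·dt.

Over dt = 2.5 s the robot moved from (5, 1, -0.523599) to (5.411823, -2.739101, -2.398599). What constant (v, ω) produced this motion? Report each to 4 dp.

v = 1.7500, ω = -0.7500

Δθ = -2.398599 − -0.523599 = -1.875000
ω = Δθ/dt = -1.875000/2.5 = -0.7500
R = −Δy/(cos θ' − cos θ) = -2.3333
v = R·ω = -2.3333·-0.7500 = 1.7500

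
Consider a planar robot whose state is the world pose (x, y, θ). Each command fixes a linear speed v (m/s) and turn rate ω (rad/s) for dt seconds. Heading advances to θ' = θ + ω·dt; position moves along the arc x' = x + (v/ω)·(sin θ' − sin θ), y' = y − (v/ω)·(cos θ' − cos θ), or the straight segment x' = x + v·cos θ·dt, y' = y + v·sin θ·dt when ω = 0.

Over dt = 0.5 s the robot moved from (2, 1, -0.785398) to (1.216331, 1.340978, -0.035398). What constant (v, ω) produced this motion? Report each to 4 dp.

Δθ = -0.035398 − -0.785398 = 0.750000
ω = Δθ/dt = 0.750000/0.5 = 1.5000
R = Δx/(sin θ' − sin θ) = -1.1667
v = R·ω = -1.1667·1.5000 = -1.7500

v = -1.7500, ω = 1.5000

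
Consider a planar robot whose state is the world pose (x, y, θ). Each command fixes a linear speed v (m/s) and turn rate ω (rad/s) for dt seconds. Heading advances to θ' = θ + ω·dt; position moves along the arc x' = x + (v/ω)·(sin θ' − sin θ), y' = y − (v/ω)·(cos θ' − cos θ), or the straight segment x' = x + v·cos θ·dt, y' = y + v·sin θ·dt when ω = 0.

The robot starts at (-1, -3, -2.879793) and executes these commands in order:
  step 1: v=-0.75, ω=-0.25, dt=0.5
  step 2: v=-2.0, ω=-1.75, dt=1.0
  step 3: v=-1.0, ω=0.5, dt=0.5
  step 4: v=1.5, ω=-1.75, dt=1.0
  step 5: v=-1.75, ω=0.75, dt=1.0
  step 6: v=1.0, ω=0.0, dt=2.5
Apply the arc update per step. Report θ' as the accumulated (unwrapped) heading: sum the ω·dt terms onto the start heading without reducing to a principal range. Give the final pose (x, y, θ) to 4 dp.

step 1: θ'=-3.0048 (R=3.0000) → pose (-0.6327, -2.9258, -3.0048)
step 2: θ'=-4.7548 (R=1.1429) → pose (0.6650, -4.1064, -4.7548)
step 3: θ'=-4.5048 (R=-2.0000) → pose (0.7062, -4.6034, -4.5048)
step 4: θ'=-6.2548 (R=-0.8571) → pose (1.5206, -3.5700, -6.2548)
step 5: θ'=-5.5048 (R=-2.3333) → pose (-0.0515, -4.2409, -5.5048)
step 6: θ'=-5.5048 (straight) → pose (1.7286, -2.4856, -5.5048)

(1.7286, -2.4856, -5.5048)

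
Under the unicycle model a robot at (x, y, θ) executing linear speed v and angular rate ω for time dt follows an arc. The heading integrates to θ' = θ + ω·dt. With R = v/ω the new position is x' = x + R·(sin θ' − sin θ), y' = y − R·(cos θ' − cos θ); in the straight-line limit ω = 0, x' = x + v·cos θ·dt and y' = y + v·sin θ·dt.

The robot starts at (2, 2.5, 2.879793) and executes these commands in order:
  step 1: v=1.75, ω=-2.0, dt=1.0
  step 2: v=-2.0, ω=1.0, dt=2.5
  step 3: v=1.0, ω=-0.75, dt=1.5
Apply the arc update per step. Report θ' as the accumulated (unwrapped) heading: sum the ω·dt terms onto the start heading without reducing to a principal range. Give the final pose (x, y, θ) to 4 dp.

step 1: θ'=0.8798 (R=-0.8750) → pose (1.5522, 3.9028, 0.8798)
step 2: θ'=3.3798 (R=-2.0000) → pose (3.5653, 0.6847, 3.3798)
step 3: θ'=2.2548 (R=-1.3333) → pose (2.2173, 1.1378, 2.2548)

(2.2173, 1.1378, 2.2548)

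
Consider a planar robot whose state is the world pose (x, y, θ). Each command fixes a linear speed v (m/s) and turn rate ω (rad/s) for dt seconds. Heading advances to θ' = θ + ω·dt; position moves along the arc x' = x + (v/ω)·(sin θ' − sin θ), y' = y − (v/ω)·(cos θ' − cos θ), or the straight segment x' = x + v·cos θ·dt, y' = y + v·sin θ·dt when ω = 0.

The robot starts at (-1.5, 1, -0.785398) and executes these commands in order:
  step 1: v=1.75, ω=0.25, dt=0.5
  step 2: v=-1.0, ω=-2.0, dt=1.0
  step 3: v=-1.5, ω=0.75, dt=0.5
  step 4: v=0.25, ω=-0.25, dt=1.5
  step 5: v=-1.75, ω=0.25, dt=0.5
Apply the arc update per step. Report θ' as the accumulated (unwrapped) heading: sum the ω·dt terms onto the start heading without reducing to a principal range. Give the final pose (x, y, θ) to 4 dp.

(0.2719, 1.9431, -2.5354)

step 1: θ'=-0.6604 (R=7.0000) → pose (-0.8443, 0.4215, -0.6604)
step 2: θ'=-2.6604 (R=0.5000) → pose (-0.7690, 1.2596, -2.6604)
step 3: θ'=-2.2854 (R=-2.0000) → pose (-0.1839, 1.7219, -2.2854)
step 4: θ'=-2.6604 (R=-1.0000) → pose (-0.4765, 1.4907, -2.6604)
step 5: θ'=-2.5354 (R=-7.0000) → pose (0.2719, 1.9431, -2.5354)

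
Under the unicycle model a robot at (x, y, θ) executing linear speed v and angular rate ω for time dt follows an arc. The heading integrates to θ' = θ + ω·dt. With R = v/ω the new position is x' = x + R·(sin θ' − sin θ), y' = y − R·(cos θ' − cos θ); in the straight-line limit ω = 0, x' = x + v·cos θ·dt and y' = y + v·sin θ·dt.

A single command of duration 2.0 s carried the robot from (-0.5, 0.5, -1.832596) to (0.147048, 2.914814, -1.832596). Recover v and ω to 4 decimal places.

Δθ = -1.832596 − -1.832596 = 0.000000
ω = Δθ/dt = 0.000000/2.0 = 0.0000
ω = 0 → v = (Δx·cos θ + Δy·sin θ)/dt = -1.2500

v = -1.2500, ω = 0.0000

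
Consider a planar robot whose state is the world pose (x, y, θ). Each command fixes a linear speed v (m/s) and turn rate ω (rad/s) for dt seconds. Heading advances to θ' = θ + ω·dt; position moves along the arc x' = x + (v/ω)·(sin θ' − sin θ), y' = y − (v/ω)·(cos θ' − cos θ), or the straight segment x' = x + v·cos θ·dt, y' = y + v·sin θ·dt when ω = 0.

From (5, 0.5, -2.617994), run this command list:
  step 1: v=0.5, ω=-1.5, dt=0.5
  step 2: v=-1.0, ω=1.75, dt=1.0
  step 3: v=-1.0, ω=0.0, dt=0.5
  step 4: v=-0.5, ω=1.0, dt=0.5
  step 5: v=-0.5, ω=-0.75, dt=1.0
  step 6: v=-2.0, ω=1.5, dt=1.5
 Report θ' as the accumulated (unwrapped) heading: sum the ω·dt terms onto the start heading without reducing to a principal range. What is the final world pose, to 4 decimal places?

step 1: θ'=-3.3680 (R=-0.3333) → pose (4.7585, 0.4638, -3.3680)
step 2: θ'=-1.6180 (R=-0.5714) → pose (5.4576, 0.9937, -1.6180)
step 3: θ'=-1.6180 (straight) → pose (5.4812, 1.4932, -1.6180)
step 4: θ'=-1.1180 (R=-0.5000) → pose (5.4313, 1.7355, -1.1180)
step 5: θ'=-1.8680 (R=0.6667) → pose (5.3934, 2.2224, -1.8680)
step 6: θ'=0.3820 (R=-1.3333) → pose (3.6214, 3.8501, 0.3820)

(3.6214, 3.8501, 0.3820)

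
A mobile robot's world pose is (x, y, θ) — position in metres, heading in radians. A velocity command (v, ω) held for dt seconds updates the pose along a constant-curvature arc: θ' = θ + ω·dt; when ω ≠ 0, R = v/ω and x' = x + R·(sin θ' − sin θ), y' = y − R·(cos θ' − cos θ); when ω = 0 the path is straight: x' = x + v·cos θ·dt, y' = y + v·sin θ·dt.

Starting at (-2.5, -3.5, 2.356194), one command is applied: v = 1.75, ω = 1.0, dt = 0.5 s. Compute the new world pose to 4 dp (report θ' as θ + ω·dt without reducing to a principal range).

(-3.2447, -3.0582, 2.8562)

θ' = 2.3562 + 1.0·0.5 = 2.8562
R = v/ω = 1.75/1.0 = 1.7500
x' = -2.5 + 1.7500·(sin 2.8562 − sin 2.3562) = -3.2447
y' = -3.5 − 1.7500·(cos 2.8562 − cos 2.3562) = -3.0582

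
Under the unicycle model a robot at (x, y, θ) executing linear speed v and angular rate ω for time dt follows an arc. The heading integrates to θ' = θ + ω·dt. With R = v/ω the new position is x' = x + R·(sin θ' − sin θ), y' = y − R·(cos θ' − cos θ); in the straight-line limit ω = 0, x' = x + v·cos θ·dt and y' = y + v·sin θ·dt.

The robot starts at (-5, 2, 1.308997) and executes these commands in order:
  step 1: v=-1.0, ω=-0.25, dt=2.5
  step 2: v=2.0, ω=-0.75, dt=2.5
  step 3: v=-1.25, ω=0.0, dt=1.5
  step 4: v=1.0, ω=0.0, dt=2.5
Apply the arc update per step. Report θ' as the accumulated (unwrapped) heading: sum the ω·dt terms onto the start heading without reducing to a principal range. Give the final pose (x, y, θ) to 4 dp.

step 1: θ'=0.6840 (R=4.0000) → pose (-6.3361, -0.0649, 0.6840)
step 2: θ'=-1.1910 (R=-2.6667) → pose (-2.1744, -1.1431, -1.1910)
step 3: θ'=-1.1910 (straight) → pose (-2.8695, 0.5983, -1.1910)
step 4: θ'=-1.1910 (straight) → pose (-1.9427, -1.7236, -1.1910)

(-1.9427, -1.7236, -1.1910)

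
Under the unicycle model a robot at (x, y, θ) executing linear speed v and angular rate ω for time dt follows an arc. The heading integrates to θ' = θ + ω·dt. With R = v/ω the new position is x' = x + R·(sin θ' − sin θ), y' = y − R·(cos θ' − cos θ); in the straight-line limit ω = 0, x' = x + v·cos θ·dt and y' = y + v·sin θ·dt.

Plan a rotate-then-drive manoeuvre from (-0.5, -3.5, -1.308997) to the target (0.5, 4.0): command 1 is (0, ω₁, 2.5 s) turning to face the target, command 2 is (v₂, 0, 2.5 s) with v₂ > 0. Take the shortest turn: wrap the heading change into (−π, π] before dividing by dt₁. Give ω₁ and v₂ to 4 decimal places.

heading to target = atan2(4−-3.5, 0.5−-0.5) = 1.4382
Δθ = wrap(1.4382 − -1.3090) = 2.7472; ω₁ = Δθ/dt₁ = 1.0989
distance = √((0.5−-0.5)² + (4−-3.5)²) = 7.5664; v₂ = distance/dt₂ = 3.0265

ω₁ = 1.0989, v₂ = 3.0265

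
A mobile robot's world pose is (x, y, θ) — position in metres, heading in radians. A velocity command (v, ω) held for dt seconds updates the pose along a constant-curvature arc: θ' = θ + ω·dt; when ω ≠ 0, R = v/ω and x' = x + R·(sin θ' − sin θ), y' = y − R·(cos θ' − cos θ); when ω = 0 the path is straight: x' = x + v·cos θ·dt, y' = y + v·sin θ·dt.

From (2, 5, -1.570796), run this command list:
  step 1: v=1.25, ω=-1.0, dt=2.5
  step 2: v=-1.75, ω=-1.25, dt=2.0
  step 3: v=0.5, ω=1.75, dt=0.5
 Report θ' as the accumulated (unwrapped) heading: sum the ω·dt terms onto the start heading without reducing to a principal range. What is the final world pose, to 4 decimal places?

(-1.5308, 2.1077, -5.6958)

step 1: θ'=-4.0708 (R=-1.2500) → pose (-0.2514, 4.2519, -4.0708)
step 2: θ'=-6.5708 (R=1.4000) → pose (-1.7702, 2.0716, -6.5708)
step 3: θ'=-5.6958 (R=0.2857) → pose (-1.5308, 2.1077, -5.6958)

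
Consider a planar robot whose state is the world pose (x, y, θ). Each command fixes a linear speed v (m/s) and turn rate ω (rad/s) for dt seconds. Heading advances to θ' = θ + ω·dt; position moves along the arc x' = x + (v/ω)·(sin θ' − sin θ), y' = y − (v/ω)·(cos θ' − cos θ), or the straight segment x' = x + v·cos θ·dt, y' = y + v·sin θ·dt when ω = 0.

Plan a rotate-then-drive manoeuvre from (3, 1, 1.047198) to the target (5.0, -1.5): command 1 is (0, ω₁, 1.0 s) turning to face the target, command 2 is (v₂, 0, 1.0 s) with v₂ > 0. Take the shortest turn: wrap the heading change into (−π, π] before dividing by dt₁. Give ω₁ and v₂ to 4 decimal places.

heading to target = atan2(-1.5−1, 5−3) = -0.8961
Δθ = wrap(-0.8961 − 1.0472) = -1.9433; ω₁ = Δθ/dt₁ = -1.9433
distance = √((5−3)² + (-1.5−1)²) = 3.2016; v₂ = distance/dt₂ = 3.2016

ω₁ = -1.9433, v₂ = 3.2016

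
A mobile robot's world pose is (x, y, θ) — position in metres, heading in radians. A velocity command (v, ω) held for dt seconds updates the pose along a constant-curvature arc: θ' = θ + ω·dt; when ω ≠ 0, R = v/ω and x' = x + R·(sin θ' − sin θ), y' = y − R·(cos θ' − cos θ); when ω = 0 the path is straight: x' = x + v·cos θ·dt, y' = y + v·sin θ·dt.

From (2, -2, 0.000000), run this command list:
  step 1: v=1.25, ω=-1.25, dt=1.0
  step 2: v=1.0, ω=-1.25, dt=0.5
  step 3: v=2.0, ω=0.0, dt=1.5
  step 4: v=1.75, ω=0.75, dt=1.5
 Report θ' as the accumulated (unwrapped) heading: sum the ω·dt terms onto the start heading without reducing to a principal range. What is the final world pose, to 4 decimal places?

(2.6902, -8.4450, -0.7500)

step 1: θ'=-1.2500 (R=-1.0000) → pose (2.9490, -2.6847, -1.2500)
step 2: θ'=-1.8750 (R=-0.8000) → pose (2.9531, -3.1766, -1.8750)
step 3: θ'=-1.8750 (straight) → pose (2.0545, -6.0388, -1.8750)
step 4: θ'=-0.7500 (R=2.3333) → pose (2.6902, -8.4450, -0.7500)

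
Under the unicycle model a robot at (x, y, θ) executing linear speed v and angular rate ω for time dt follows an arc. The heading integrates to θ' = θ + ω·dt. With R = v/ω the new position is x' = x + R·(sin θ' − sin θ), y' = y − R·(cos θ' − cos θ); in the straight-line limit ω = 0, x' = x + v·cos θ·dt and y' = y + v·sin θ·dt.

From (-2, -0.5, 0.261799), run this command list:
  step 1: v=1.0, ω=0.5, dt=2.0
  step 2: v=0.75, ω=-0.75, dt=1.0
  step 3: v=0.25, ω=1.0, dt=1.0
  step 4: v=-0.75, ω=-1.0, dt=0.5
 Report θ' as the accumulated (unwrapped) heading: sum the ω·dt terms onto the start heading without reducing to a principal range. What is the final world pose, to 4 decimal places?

step 1: θ'=1.2618 (R=2.0000) → pose (-0.6124, 0.8236, 1.2618)
step 2: θ'=0.5118 (R=-1.0000) → pose (-0.1495, 1.3914, 0.5118)
step 3: θ'=1.5118 (R=0.2500) → pose (-0.0223, 1.5946, 1.5118)
step 4: θ'=1.0118 (R=0.7500) → pose (-0.1352, 1.2411, 1.0118)

(-0.1352, 1.2411, 1.0118)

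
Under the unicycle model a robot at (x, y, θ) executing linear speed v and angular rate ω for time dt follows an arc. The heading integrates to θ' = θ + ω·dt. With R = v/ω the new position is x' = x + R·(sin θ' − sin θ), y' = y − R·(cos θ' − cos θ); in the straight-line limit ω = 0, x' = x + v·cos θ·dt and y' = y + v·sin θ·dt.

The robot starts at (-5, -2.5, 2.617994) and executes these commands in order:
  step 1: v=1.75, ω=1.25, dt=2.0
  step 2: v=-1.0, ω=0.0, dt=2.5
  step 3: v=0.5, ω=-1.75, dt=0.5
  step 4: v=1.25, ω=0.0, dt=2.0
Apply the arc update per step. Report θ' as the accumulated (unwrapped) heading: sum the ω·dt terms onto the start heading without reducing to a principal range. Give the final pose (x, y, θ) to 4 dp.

step 1: θ'=5.1180 (R=1.4000) → pose (-6.9864, -4.2648, 5.1180)
step 2: θ'=5.1180 (straight) → pose (-7.9728, -1.9677, 5.1180)
step 3: θ'=4.2430 (R=-0.2857) → pose (-7.9806, -2.2097, 4.2430)
step 4: θ'=4.2430 (straight) → pose (-9.1114, -4.4393, 4.2430)

(-9.1114, -4.4393, 4.2430)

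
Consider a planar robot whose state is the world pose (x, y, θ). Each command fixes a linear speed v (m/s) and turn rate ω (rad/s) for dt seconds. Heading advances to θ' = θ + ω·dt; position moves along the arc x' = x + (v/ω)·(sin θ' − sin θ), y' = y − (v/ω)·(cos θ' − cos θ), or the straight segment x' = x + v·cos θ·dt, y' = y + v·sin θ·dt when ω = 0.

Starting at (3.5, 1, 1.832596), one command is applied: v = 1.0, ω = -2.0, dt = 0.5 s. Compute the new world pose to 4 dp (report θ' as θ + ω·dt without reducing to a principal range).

(3.6131, 1.4659, 0.8326)

θ' = 1.8326 + -2.0·0.5 = 0.8326
R = v/ω = 1.0/-2.0 = -0.5000
x' = 3.5 + -0.5000·(sin 0.8326 − sin 1.8326) = 3.6131
y' = 1 − -0.5000·(cos 0.8326 − cos 1.8326) = 1.4659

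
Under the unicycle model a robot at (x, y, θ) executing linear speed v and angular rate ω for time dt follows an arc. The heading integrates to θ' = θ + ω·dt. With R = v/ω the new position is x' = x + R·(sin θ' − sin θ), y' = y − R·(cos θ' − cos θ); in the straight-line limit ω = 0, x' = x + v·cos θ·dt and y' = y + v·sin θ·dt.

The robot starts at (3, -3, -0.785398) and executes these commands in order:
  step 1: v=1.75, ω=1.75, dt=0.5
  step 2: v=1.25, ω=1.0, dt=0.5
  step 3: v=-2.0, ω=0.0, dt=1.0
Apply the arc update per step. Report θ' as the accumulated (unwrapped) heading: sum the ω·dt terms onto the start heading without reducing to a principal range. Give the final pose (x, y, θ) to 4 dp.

(2.7174, -4.1949, 0.5896)

step 1: θ'=0.0896 (R=1.0000) → pose (3.7966, -3.2889, 0.0896)
step 2: θ'=0.5896 (R=1.2500) → pose (4.3798, -3.0828, 0.5896)
step 3: θ'=0.5896 (straight) → pose (2.7174, -4.1949, 0.5896)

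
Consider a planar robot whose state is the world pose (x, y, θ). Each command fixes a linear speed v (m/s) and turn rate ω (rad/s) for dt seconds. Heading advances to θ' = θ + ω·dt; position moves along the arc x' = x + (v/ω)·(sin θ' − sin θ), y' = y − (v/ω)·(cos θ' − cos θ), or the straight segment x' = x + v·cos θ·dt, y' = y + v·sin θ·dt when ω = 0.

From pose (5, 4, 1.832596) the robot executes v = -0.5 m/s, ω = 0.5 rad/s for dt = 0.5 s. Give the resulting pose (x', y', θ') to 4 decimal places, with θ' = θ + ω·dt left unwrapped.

(5.0941, 3.7691, 2.0826)

θ' = 1.8326 + 0.5·0.5 = 2.0826
R = v/ω = -0.5/0.5 = -1.0000
x' = 5 + -1.0000·(sin 2.0826 − sin 1.8326) = 5.0941
y' = 4 − -1.0000·(cos 2.0826 − cos 1.8326) = 3.7691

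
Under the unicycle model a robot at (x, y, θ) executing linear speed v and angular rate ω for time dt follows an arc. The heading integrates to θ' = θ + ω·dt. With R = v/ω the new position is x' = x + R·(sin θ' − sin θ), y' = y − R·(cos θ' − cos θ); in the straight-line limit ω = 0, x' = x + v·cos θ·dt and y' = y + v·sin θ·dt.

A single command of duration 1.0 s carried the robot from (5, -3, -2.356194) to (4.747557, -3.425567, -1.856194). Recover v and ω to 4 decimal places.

v = 0.5000, ω = 0.5000

Δθ = -1.856194 − -2.356194 = 0.500000
ω = Δθ/dt = 0.500000/1.0 = 0.5000
R = −Δy/(cos θ' − cos θ) = 1.0000
v = R·ω = 1.0000·0.5000 = 0.5000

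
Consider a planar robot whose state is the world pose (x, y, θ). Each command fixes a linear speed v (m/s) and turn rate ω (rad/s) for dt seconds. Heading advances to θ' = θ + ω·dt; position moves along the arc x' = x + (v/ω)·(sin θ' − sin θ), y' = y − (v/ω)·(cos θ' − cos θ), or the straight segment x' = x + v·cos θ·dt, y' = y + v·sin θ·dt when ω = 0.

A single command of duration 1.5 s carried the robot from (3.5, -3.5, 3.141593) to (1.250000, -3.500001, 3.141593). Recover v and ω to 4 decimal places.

Δθ = 3.141593 − 3.141593 = 0.000000
ω = Δθ/dt = 0.000000/1.5 = 0.0000
ω = 0 → v = (Δx·cos θ + Δy·sin θ)/dt = 1.5000

v = 1.5000, ω = 0.0000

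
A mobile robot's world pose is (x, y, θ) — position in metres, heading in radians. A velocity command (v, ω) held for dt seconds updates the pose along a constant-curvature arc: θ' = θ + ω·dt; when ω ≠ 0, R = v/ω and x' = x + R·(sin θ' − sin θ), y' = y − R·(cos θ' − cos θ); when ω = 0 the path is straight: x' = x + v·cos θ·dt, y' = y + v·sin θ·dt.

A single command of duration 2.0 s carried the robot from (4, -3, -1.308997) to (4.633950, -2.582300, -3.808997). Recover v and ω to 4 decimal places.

Δθ = -3.808997 − -1.308997 = -2.500000
ω = Δθ/dt = -2.500000/2.0 = -1.2500
R = Δx/(sin θ' − sin θ) = 0.4000
v = R·ω = 0.4000·-1.2500 = -0.5000

v = -0.5000, ω = -1.2500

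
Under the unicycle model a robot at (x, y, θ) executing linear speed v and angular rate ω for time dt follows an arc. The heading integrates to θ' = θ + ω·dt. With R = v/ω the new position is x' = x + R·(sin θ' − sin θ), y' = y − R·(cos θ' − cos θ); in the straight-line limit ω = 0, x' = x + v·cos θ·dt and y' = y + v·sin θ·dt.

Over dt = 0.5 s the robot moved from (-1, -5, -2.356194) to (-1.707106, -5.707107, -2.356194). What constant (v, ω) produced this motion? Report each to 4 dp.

Δθ = -2.356194 − -2.356194 = 0.000000
ω = Δθ/dt = 0.000000/0.5 = 0.0000
ω = 0 → v = (Δx·cos θ + Δy·sin θ)/dt = 2.0000

v = 2.0000, ω = 0.0000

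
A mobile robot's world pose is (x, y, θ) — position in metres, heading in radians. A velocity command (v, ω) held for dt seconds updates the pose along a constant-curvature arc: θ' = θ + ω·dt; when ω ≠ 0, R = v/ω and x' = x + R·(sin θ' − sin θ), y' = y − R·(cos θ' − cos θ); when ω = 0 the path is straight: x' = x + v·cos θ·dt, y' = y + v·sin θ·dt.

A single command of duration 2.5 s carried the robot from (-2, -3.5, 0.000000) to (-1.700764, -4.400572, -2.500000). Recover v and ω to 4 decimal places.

Δθ = -2.500000 − 0.000000 = -2.500000
ω = Δθ/dt = -2.500000/2.5 = -1.0000
R = −Δy/(cos θ' − cos θ) = -0.5000
v = R·ω = -0.5000·-1.0000 = 0.5000

v = 0.5000, ω = -1.0000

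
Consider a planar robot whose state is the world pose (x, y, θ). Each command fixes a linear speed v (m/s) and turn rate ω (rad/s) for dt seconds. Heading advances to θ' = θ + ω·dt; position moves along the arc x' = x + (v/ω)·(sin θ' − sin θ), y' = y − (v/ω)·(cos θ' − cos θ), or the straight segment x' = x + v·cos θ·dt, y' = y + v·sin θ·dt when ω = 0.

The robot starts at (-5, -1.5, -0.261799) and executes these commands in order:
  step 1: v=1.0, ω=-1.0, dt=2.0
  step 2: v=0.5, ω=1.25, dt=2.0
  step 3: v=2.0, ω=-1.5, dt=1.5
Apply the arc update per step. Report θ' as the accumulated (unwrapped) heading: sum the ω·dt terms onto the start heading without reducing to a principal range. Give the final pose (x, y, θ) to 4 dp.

step 1: θ'=-2.2618 (R=-1.0000) → pose (-4.4882, -3.1032, -2.2618)
step 2: θ'=0.2382 (R=0.4000) → pose (-4.0856, -3.7469, 0.2382)
step 3: θ'=-2.0118 (R=-1.3333) → pose (-2.5652, -5.6117, -2.0118)

(-2.5652, -5.6117, -2.0118)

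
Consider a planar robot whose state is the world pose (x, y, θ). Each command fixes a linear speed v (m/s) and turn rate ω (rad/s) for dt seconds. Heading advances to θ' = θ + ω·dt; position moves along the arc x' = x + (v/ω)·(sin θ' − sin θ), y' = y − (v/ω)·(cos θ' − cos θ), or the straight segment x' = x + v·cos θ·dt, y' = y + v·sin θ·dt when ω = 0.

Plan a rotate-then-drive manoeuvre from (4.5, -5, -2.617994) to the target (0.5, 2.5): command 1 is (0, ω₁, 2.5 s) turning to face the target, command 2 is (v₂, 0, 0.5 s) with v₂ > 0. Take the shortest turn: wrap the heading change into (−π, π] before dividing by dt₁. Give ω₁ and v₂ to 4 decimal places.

heading to target = atan2(2.5−-5, 0.5−4.5) = 2.0608
Δθ = wrap(2.0608 − -2.6180) = -1.6044; ω₁ = Δθ/dt₁ = -0.6418
distance = √((0.5−4.5)² + (2.5−-5)²) = 8.5000; v₂ = distance/dt₂ = 17.0000

ω₁ = -0.6418, v₂ = 17.0000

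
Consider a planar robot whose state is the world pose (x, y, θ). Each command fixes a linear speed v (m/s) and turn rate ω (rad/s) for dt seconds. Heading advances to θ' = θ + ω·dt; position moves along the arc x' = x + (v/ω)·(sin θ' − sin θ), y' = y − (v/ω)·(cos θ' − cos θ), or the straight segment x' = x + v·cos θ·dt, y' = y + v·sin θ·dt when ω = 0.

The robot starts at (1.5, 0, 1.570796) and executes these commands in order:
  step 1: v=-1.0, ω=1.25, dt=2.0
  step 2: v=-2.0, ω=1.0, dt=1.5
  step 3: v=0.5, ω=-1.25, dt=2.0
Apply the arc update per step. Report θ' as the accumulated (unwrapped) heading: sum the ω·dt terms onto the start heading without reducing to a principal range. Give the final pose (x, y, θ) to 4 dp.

step 1: θ'=4.0708 (R=-0.8000) → pose (2.9409, -0.4788, 4.0708)
step 2: θ'=5.5708 (R=-2.0000) → pose (2.6459, 2.2318, 5.5708)
step 3: θ'=3.0708 (R=-0.4000) → pose (2.3562, 1.5301, 3.0708)

(2.3562, 1.5301, 3.0708)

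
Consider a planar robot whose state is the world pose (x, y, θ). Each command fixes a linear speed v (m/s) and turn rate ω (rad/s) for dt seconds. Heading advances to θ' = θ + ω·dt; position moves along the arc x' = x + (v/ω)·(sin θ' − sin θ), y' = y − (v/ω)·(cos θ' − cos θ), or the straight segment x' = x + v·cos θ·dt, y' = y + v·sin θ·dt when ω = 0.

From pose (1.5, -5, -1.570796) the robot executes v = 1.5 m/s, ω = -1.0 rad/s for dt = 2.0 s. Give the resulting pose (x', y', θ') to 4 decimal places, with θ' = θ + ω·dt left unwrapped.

θ' = -1.5708 + -1.0·2.0 = -3.5708
R = v/ω = 1.5/-1.0 = -1.5000
x' = 1.5 + -1.5000·(sin -3.5708 − sin -1.5708) = -0.6242
y' = -5 − -1.5000·(cos -3.5708 − cos -1.5708) = -6.3639

(-0.6242, -6.3639, -3.5708)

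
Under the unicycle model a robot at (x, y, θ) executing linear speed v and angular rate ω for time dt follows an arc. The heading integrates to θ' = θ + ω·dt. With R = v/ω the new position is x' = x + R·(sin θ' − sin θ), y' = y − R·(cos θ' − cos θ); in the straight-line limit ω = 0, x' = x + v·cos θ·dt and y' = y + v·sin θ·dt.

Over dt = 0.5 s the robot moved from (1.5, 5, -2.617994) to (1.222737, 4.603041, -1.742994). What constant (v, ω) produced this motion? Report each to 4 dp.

Δθ = -1.742994 − -2.617994 = 0.875000
ω = Δθ/dt = 0.875000/0.5 = 1.7500
R = −Δy/(cos θ' − cos θ) = 0.5714
v = R·ω = 0.5714·1.7500 = 1.0000

v = 1.0000, ω = 1.7500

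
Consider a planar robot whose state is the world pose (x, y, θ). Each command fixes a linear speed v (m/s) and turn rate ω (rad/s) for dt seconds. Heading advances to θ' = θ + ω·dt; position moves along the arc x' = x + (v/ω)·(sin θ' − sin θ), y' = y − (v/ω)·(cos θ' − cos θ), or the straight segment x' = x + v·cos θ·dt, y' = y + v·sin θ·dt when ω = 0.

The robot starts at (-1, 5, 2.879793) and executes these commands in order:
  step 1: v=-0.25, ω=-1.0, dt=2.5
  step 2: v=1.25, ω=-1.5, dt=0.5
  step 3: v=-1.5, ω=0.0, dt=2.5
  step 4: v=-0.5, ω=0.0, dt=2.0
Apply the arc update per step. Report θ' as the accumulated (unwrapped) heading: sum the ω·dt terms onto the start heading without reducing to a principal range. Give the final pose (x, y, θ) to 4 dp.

(-4.7898, 6.2478, -0.3702)

step 1: θ'=0.3798 (R=0.2500) → pose (-0.9720, 4.5263, 0.3798)
step 2: θ'=-0.3702 (R=-0.8333) → pose (-0.3616, 4.5293, -0.3702)
step 3: θ'=-0.3702 (straight) → pose (-3.8575, 5.8860, -0.3702)
step 4: θ'=-0.3702 (straight) → pose (-4.7898, 6.2478, -0.3702)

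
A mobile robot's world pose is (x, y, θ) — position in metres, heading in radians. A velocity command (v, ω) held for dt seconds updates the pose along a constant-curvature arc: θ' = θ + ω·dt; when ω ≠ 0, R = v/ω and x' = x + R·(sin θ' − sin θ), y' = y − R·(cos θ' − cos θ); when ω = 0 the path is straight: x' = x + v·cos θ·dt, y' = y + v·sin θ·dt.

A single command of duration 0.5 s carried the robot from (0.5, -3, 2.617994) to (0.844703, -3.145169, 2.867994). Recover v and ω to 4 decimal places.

Δθ = 2.867994 − 2.617994 = 0.250000
ω = Δθ/dt = 0.250000/0.5 = 0.5000
R = Δx/(sin θ' − sin θ) = -1.5000
v = R·ω = -1.5000·0.5000 = -0.7500

v = -0.7500, ω = 0.5000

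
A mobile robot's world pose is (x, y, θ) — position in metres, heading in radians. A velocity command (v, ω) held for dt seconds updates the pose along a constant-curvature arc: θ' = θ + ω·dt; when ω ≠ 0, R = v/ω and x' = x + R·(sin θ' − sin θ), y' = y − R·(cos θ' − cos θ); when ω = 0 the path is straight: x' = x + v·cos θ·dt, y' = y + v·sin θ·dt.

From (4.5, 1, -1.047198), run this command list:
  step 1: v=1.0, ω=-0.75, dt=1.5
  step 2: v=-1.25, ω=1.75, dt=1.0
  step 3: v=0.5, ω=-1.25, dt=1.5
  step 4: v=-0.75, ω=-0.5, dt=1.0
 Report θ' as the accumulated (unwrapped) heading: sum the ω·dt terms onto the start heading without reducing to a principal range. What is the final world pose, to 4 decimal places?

step 1: θ'=-2.1722 (R=-1.3333) → pose (4.4447, -0.4211, -2.1722)
step 2: θ'=-0.4222 (R=-0.7143) → pose (4.1484, 0.6346, -0.4222)
step 3: θ'=-2.2972 (R=-0.4000) → pose (4.2835, 0.0041, -2.2972)
step 4: θ'=-2.7972 (R=1.5000) → pose (4.8985, 0.4197, -2.7972)

(4.8985, 0.4197, -2.7972)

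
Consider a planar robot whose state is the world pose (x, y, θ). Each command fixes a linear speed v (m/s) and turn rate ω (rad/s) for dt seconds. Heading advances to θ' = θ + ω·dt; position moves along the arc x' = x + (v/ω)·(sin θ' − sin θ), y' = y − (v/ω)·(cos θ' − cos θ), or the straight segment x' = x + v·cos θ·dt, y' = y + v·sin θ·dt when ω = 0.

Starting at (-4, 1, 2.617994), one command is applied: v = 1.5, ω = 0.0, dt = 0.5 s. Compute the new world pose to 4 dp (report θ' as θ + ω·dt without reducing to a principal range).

θ' = 2.6180 + 0.0·0.5 = 2.6180
ω = 0 → straight: x' = -4 + 1.5·cos(2.6180)·0.5 = -4.6495
y' = 1 + 1.5·sin(2.6180)·0.5 = 1.3750

(-4.6495, 1.3750, 2.6180)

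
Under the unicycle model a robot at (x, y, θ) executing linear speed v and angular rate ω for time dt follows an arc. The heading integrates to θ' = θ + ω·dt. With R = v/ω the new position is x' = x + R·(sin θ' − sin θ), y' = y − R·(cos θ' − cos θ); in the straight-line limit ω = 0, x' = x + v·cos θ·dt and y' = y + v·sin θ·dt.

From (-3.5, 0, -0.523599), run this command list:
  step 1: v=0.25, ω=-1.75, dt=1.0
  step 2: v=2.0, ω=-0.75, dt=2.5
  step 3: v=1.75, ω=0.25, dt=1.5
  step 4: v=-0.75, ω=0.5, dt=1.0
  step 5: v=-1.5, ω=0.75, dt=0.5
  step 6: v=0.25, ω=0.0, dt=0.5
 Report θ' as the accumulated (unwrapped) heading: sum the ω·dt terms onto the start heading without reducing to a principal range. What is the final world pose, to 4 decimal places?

(-8.2206, 1.7243, -2.8986)

step 1: θ'=-2.2736 (R=-0.1429) → pose (-3.4624, -0.2161, -2.2736)
step 2: θ'=-4.1486 (R=-2.6667) → pose (-7.7511, 0.0825, -4.1486)
step 3: θ'=-3.7736 (R=7.0000) → pose (-9.5324, 1.9897, -3.7736)
step 4: θ'=-3.2736 (R=-1.5000) → pose (-8.8437, 1.7130, -3.2736)
step 5: θ'=-2.8986 (R=-2.0000) → pose (-8.0993, 1.7543, -2.8986)
step 6: θ'=-2.8986 (straight) → pose (-8.2206, 1.7243, -2.8986)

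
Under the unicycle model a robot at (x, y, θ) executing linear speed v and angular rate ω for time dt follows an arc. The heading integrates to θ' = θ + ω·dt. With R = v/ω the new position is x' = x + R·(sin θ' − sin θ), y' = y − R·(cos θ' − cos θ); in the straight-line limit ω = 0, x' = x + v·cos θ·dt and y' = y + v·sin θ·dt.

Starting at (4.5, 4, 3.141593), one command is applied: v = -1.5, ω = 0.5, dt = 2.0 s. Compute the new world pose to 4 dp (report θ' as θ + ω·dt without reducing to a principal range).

(7.0244, 5.3791, 4.1416)

θ' = 3.1416 + 0.5·2.0 = 4.1416
R = v/ω = -1.5/0.5 = -3.0000
x' = 4.5 + -3.0000·(sin 4.1416 − sin 3.1416) = 7.0244
y' = 4 − -3.0000·(cos 4.1416 − cos 3.1416) = 5.3791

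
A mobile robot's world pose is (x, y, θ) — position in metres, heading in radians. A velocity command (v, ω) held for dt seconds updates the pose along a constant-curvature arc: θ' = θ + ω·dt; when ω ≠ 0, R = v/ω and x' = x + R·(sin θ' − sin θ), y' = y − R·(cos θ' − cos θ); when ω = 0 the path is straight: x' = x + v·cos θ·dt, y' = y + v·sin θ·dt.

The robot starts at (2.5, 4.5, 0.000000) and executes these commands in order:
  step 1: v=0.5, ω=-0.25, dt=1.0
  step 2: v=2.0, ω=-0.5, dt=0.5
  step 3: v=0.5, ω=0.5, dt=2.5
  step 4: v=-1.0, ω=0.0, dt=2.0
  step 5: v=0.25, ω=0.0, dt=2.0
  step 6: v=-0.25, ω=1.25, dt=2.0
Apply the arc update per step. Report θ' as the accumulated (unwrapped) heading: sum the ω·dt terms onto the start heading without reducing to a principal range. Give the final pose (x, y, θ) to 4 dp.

(4.1444, 2.8508, 3.2500)

step 1: θ'=-0.2500 (R=-2.0000) → pose (2.9948, 4.4378, -0.2500)
step 2: θ'=-0.5000 (R=-4.0000) → pose (3.9229, 4.0725, -0.5000)
step 3: θ'=0.7500 (R=1.0000) → pose (5.0840, 4.2184, 0.7500)
step 4: θ'=0.7500 (straight) → pose (3.6206, 2.8551, 0.7500)
step 5: θ'=0.7500 (straight) → pose (3.9864, 3.1959, 0.7500)
step 6: θ'=3.2500 (R=-0.2000) → pose (4.1444, 2.8508, 3.2500)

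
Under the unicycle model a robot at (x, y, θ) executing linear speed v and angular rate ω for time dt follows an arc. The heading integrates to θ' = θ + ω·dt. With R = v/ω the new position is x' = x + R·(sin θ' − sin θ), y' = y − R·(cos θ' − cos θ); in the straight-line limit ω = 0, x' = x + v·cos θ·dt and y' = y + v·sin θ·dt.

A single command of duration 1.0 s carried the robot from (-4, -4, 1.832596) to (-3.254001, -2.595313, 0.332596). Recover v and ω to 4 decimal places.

v = 1.7500, ω = -1.5000

Δθ = 0.332596 − 1.832596 = -1.500000
ω = Δθ/dt = -1.500000/1.0 = -1.5000
R = −Δy/(cos θ' − cos θ) = -1.1667
v = R·ω = -1.1667·-1.5000 = 1.7500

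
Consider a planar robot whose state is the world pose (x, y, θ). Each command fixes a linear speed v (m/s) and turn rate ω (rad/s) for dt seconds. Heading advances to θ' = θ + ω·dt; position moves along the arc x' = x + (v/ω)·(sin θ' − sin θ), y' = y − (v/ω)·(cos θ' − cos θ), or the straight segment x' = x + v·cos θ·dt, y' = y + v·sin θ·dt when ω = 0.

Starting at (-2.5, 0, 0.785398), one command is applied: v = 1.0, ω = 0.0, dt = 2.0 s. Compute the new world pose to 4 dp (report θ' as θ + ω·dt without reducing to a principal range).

θ' = 0.7854 + 0.0·2.0 = 0.7854
ω = 0 → straight: x' = -2.5 + 1.0·cos(0.7854)·2.0 = -1.0858
y' = 0 + 1.0·sin(0.7854)·2.0 = 1.4142

(-1.0858, 1.4142, 0.7854)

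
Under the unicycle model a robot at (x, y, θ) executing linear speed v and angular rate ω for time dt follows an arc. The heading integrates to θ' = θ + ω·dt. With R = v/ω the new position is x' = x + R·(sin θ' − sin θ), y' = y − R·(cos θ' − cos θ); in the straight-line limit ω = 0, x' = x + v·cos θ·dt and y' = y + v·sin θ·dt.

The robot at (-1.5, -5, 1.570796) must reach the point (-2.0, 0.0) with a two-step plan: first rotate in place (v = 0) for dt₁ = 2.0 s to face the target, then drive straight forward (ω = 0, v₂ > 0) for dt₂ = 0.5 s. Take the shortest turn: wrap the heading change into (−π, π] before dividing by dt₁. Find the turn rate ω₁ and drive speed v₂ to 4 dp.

heading to target = atan2(0−-5, -2−-1.5) = 1.6705
Δθ = wrap(1.6705 − 1.5708) = 0.0997; ω₁ = Δθ/dt₁ = 0.0498
distance = √((-2−-1.5)² + (0−-5)²) = 5.0249; v₂ = distance/dt₂ = 10.0499

ω₁ = 0.0498, v₂ = 10.0499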